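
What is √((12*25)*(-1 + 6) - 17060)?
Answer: 2*I*√3890 ≈ 124.74*I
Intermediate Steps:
√((12*25)*(-1 + 6) - 17060) = √(300*5 - 17060) = √(1500 - 17060) = √(-15560) = 2*I*√3890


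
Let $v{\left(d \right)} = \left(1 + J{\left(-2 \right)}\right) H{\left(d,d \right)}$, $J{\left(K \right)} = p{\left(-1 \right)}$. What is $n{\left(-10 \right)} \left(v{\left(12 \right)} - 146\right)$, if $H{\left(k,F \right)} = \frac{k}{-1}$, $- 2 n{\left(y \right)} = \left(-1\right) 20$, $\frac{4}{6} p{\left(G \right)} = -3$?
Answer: $-1040$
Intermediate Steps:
$p{\left(G \right)} = - \frac{9}{2}$ ($p{\left(G \right)} = \frac{3}{2} \left(-3\right) = - \frac{9}{2}$)
$n{\left(y \right)} = 10$ ($n{\left(y \right)} = - \frac{\left(-1\right) 20}{2} = \left(- \frac{1}{2}\right) \left(-20\right) = 10$)
$H{\left(k,F \right)} = - k$ ($H{\left(k,F \right)} = k \left(-1\right) = - k$)
$J{\left(K \right)} = - \frac{9}{2}$
$v{\left(d \right)} = \frac{7 d}{2}$ ($v{\left(d \right)} = \left(1 - \frac{9}{2}\right) \left(- d\right) = - \frac{7 \left(- d\right)}{2} = \frac{7 d}{2}$)
$n{\left(-10 \right)} \left(v{\left(12 \right)} - 146\right) = 10 \left(\frac{7}{2} \cdot 12 - 146\right) = 10 \left(42 - 146\right) = 10 \left(-104\right) = -1040$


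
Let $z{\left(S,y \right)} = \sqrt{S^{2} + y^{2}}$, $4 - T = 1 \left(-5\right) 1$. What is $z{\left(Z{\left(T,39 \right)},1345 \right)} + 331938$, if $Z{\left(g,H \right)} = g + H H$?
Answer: $331938 + 565 \sqrt{13} \approx 3.3398 \cdot 10^{5}$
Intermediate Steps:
$T = 9$ ($T = 4 - 1 \left(-5\right) 1 = 4 - \left(-5\right) 1 = 4 - -5 = 4 + 5 = 9$)
$Z{\left(g,H \right)} = g + H^{2}$
$z{\left(Z{\left(T,39 \right)},1345 \right)} + 331938 = \sqrt{\left(9 + 39^{2}\right)^{2} + 1345^{2}} + 331938 = \sqrt{\left(9 + 1521\right)^{2} + 1809025} + 331938 = \sqrt{1530^{2} + 1809025} + 331938 = \sqrt{2340900 + 1809025} + 331938 = \sqrt{4149925} + 331938 = 565 \sqrt{13} + 331938 = 331938 + 565 \sqrt{13}$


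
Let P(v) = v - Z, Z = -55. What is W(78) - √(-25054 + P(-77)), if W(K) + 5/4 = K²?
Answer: 24331/4 - 2*I*√6269 ≈ 6082.8 - 158.35*I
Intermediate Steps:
P(v) = 55 + v (P(v) = v - 1*(-55) = v + 55 = 55 + v)
W(K) = -5/4 + K²
W(78) - √(-25054 + P(-77)) = (-5/4 + 78²) - √(-25054 + (55 - 77)) = (-5/4 + 6084) - √(-25054 - 22) = 24331/4 - √(-25076) = 24331/4 - 2*I*√6269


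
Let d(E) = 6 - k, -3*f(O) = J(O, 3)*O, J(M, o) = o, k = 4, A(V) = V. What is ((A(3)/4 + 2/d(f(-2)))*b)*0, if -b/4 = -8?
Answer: 0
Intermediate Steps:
b = 32 (b = -4*(-8) = 32)
f(O) = -O
d(E) = 2 (d(E) = 6 - 1*4 = 6 - 4 = 2)
((A(3)/4 + 2/d(f(-2)))*b)*0 = ((3/4 + 2/2)*32)*0 = ((3*(¼) + 2*(½))*32)*0 = ((¾ + 1)*32)*0 = ((7/4)*32)*0 = 56*0 = 0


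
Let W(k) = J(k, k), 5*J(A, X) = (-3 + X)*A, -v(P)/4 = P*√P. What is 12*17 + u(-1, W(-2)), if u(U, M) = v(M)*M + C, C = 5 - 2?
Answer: 207 - 16*√2 ≈ 184.37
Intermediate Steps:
v(P) = -4*P^(3/2) (v(P) = -4*P*√P = -4*P^(3/2))
J(A, X) = A*(-3 + X)/5 (J(A, X) = ((-3 + X)*A)/5 = (A*(-3 + X))/5 = A*(-3 + X)/5)
W(k) = k*(-3 + k)/5
C = 3
u(U, M) = 3 - 4*M^(5/2) (u(U, M) = (-4*M^(3/2))*M + 3 = -4*M^(5/2) + 3 = 3 - 4*M^(5/2))
12*17 + u(-1, W(-2)) = 12*17 + (3 - 4*2^(5/2)) = 204 + (3 - 4*2^(5/2)) = 204 + (3 - 16*√2) = 207 - 16*√2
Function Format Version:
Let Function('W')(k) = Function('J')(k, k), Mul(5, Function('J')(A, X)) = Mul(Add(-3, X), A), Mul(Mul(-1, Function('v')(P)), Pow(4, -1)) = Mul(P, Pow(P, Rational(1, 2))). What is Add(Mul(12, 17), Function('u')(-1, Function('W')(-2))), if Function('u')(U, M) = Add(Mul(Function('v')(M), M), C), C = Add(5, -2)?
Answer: Add(207, Mul(-16, Pow(2, Rational(1, 2)))) ≈ 184.37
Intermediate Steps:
Function('v')(P) = Mul(-4, Pow(P, Rational(3, 2))) (Function('v')(P) = Mul(-4, Mul(P, Pow(P, Rational(1, 2)))) = Mul(-4, Pow(P, Rational(3, 2))))
Function('J')(A, X) = Mul(Rational(1, 5), A, Add(-3, X)) (Function('J')(A, X) = Mul(Rational(1, 5), Mul(Add(-3, X), A)) = Mul(Rational(1, 5), Mul(A, Add(-3, X))) = Mul(Rational(1, 5), A, Add(-3, X)))
Function('W')(k) = Mul(Rational(1, 5), k, Add(-3, k))
C = 3
Function('u')(U, M) = Add(3, Mul(-4, Pow(M, Rational(5, 2)))) (Function('u')(U, M) = Add(Mul(Mul(-4, Pow(M, Rational(3, 2))), M), 3) = Add(Mul(-4, Pow(M, Rational(5, 2))), 3) = Add(3, Mul(-4, Pow(M, Rational(5, 2)))))
Add(Mul(12, 17), Function('u')(-1, Function('W')(-2))) = Add(Mul(12, 17), Add(3, Mul(-4, Pow(Mul(Rational(1, 5), -2, Add(-3, -2)), Rational(5, 2))))) = Add(204, Add(3, Mul(-4, Pow(Mul(Rational(1, 5), -2, -5), Rational(5, 2))))) = Add(204, Add(3, Mul(-4, Pow(2, Rational(5, 2))))) = Add(204, Add(3, Mul(-4, Mul(4, Pow(2, Rational(1, 2)))))) = Add(204, Add(3, Mul(-16, Pow(2, Rational(1, 2))))) = Add(207, Mul(-16, Pow(2, Rational(1, 2))))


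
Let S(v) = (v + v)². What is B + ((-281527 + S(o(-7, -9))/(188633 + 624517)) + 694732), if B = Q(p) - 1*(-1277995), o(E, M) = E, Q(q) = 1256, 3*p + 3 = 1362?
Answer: 688110298298/406575 ≈ 1.6925e+6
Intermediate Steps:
p = 453 (p = -1 + (⅓)*1362 = -1 + 454 = 453)
S(v) = 4*v² (S(v) = (2*v)² = 4*v²)
B = 1279251 (B = 1256 - 1*(-1277995) = 1256 + 1277995 = 1279251)
B + ((-281527 + S(o(-7, -9))/(188633 + 624517)) + 694732) = 1279251 + ((-281527 + (4*(-7)²)/(188633 + 624517)) + 694732) = 1279251 + ((-281527 + (4*49)/813150) + 694732) = 1279251 + ((-281527 + 196*(1/813150)) + 694732) = 1279251 + ((-281527 + 98/406575) + 694732) = 1279251 + (-114461839927/406575 + 694732) = 1279251 + 167998822973/406575 = 688110298298/406575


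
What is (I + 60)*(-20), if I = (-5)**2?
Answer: -1700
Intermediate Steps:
I = 25
(I + 60)*(-20) = (25 + 60)*(-20) = 85*(-20) = -1700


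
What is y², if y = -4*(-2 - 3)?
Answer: 400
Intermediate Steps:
y = 20 (y = -4*(-5) = 20)
y² = 20² = 400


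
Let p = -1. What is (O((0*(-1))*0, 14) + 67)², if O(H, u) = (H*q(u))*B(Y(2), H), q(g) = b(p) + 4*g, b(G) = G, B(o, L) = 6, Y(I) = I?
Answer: 4489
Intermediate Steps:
q(g) = -1 + 4*g
O(H, u) = 6*H*(-1 + 4*u) (O(H, u) = (H*(-1 + 4*u))*6 = 6*H*(-1 + 4*u))
(O((0*(-1))*0, 14) + 67)² = (6*((0*(-1))*0)*(-1 + 4*14) + 67)² = (6*(0*0)*(-1 + 56) + 67)² = (6*0*55 + 67)² = (0 + 67)² = 67² = 4489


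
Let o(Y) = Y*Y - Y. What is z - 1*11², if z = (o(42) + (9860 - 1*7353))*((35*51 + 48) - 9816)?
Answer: -33760228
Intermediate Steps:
o(Y) = Y² - Y
z = -33760107 (z = (42*(-1 + 42) + (9860 - 1*7353))*((35*51 + 48) - 9816) = (42*41 + (9860 - 7353))*((1785 + 48) - 9816) = (1722 + 2507)*(1833 - 9816) = 4229*(-7983) = -33760107)
z - 1*11² = -33760107 - 1*11² = -33760107 - 1*121 = -33760107 - 121 = -33760228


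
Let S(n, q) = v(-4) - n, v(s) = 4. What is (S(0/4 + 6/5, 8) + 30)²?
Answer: 26896/25 ≈ 1075.8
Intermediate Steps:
S(n, q) = 4 - n
(S(0/4 + 6/5, 8) + 30)² = ((4 - (0/4 + 6/5)) + 30)² = ((4 - (0*(¼) + 6*(⅕))) + 30)² = ((4 - (0 + 6/5)) + 30)² = ((4 - 1*6/5) + 30)² = ((4 - 6/5) + 30)² = (14/5 + 30)² = (164/5)² = 26896/25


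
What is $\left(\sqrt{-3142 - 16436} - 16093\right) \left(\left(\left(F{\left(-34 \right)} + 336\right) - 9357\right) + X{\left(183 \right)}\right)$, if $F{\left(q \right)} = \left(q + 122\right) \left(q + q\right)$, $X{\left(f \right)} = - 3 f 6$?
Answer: $294485807 - 18299 i \sqrt{19578} \approx 2.9449 \cdot 10^{8} - 2.5604 \cdot 10^{6} i$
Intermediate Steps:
$X{\left(f \right)} = - 18 f$
$F{\left(q \right)} = 2 q \left(122 + q\right)$ ($F{\left(q \right)} = \left(122 + q\right) 2 q = 2 q \left(122 + q\right)$)
$\left(\sqrt{-3142 - 16436} - 16093\right) \left(\left(\left(F{\left(-34 \right)} + 336\right) - 9357\right) + X{\left(183 \right)}\right) = \left(\sqrt{-3142 - 16436} - 16093\right) \left(\left(\left(2 \left(-34\right) \left(122 - 34\right) + 336\right) - 9357\right) - 3294\right) = \left(\sqrt{-19578} - 16093\right) \left(\left(\left(2 \left(-34\right) 88 + 336\right) - 9357\right) - 3294\right) = \left(i \sqrt{19578} - 16093\right) \left(\left(\left(-5984 + 336\right) - 9357\right) - 3294\right) = \left(-16093 + i \sqrt{19578}\right) \left(\left(-5648 - 9357\right) - 3294\right) = \left(-16093 + i \sqrt{19578}\right) \left(-15005 - 3294\right) = \left(-16093 + i \sqrt{19578}\right) \left(-18299\right) = 294485807 - 18299 i \sqrt{19578}$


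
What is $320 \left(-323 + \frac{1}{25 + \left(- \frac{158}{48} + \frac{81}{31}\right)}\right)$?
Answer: $- \frac{374012224}{3619} \approx -1.0335 \cdot 10^{5}$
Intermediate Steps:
$320 \left(-323 + \frac{1}{25 + \left(- \frac{158}{48} + \frac{81}{31}\right)}\right) = 320 \left(-323 + \frac{1}{25 + \left(\left(-158\right) \frac{1}{48} + 81 \cdot \frac{1}{31}\right)}\right) = 320 \left(-323 + \frac{1}{25 + \left(- \frac{79}{24} + \frac{81}{31}\right)}\right) = 320 \left(-323 + \frac{1}{25 - \frac{505}{744}}\right) = 320 \left(-323 + \frac{1}{\frac{18095}{744}}\right) = 320 \left(-323 + \frac{744}{18095}\right) = 320 \left(- \frac{5843941}{18095}\right) = - \frac{374012224}{3619}$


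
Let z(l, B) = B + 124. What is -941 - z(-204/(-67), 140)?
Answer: -1205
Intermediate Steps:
z(l, B) = 124 + B
-941 - z(-204/(-67), 140) = -941 - (124 + 140) = -941 - 1*264 = -941 - 264 = -1205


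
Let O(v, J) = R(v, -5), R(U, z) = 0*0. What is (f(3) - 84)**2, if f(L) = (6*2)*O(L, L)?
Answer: 7056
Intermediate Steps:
R(U, z) = 0
O(v, J) = 0
f(L) = 0 (f(L) = (6*2)*0 = 12*0 = 0)
(f(3) - 84)**2 = (0 - 84)**2 = (-84)**2 = 7056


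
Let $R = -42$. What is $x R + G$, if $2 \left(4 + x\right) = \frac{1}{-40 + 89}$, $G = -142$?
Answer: $\frac{179}{7} \approx 25.571$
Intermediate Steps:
$x = - \frac{391}{98}$ ($x = -4 + \frac{1}{2 \left(-40 + 89\right)} = -4 + \frac{1}{2 \cdot 49} = -4 + \frac{1}{2} \cdot \frac{1}{49} = -4 + \frac{1}{98} = - \frac{391}{98} \approx -3.9898$)
$x R + G = \left(- \frac{391}{98}\right) \left(-42\right) - 142 = \frac{1173}{7} - 142 = \frac{179}{7}$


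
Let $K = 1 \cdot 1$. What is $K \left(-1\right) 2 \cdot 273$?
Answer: $-546$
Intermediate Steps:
$K = 1$
$K \left(-1\right) 2 \cdot 273 = 1 \left(-1\right) 2 \cdot 273 = \left(-1\right) 2 \cdot 273 = \left(-2\right) 273 = -546$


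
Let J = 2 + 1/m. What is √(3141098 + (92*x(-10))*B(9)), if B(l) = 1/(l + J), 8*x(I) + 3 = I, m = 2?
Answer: √3141085 ≈ 1772.3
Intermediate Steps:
x(I) = -3/8 + I/8
J = 5/2 (J = 2 + 1/2 = 2 + 1*(½) = 2 + ½ = 5/2 ≈ 2.5000)
B(l) = 1/(5/2 + l) (B(l) = 1/(l + 5/2) = 1/(5/2 + l))
√(3141098 + (92*x(-10))*B(9)) = √(3141098 + (92*(-3/8 + (⅛)*(-10)))*(2/(5 + 2*9))) = √(3141098 + (92*(-3/8 - 5/4))*(2/(5 + 18))) = √(3141098 + (92*(-13/8))*(2/23)) = √(3141098 - 299/23) = √(3141098 - 299/2*2/23) = √(3141098 - 13) = √3141085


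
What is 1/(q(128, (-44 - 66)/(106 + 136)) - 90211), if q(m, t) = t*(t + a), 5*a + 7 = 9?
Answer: -121/10915528 ≈ -1.1085e-5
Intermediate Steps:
a = ⅖ (a = -7/5 + (⅕)*9 = -7/5 + 9/5 = ⅖ ≈ 0.40000)
q(m, t) = t*(⅖ + t) (q(m, t) = t*(t + ⅖) = t*(⅖ + t))
1/(q(128, (-44 - 66)/(106 + 136)) - 90211) = 1/(((-44 - 66)/(106 + 136))*(2 + 5*((-44 - 66)/(106 + 136)))/5 - 90211) = 1/((-110/242)*(2 + 5*(-110/242))/5 - 90211) = 1/((-110*1/242)*(2 + 5*(-110*1/242))/5 - 90211) = 1/((⅕)*(-5/11)*(2 + 5*(-5/11)) - 90211) = 1/((⅕)*(-5/11)*(2 - 25/11) - 90211) = 1/((⅕)*(-5/11)*(-3/11) - 90211) = 1/(3/121 - 90211) = 1/(-10915528/121) = -121/10915528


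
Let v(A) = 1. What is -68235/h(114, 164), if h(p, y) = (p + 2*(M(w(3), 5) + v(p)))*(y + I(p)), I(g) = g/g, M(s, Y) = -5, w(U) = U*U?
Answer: -4549/1166 ≈ -3.9014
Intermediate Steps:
w(U) = U²
I(g) = 1
h(p, y) = (1 + y)*(-8 + p) (h(p, y) = (p + 2*(-5 + 1))*(y + 1) = (p + 2*(-4))*(1 + y) = (p - 8)*(1 + y) = (-8 + p)*(1 + y) = (1 + y)*(-8 + p))
-68235/h(114, 164) = -68235/(-8 + 114 - 8*164 + 114*164) = -68235/(-8 + 114 - 1312 + 18696) = -68235/17490 = -68235*1/17490 = -4549/1166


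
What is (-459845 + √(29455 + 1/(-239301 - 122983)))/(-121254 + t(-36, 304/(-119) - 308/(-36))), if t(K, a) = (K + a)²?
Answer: 527461068645/138051036773 - 1147041*√966489953660049/25006840903134766 ≈ 3.8193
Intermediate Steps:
(-459845 + √(29455 + 1/(-239301 - 122983)))/(-121254 + t(-36, 304/(-119) - 308/(-36))) = (-459845 + √(29455 + 1/(-239301 - 122983)))/(-121254 + (-36 + (304/(-119) - 308/(-36)))²) = (-459845 + √(29455 + 1/(-362284)))/(-121254 + (-36 + (304*(-1/119) - 308*(-1/36)))²) = (-459845 + √(29455 - 1/362284))/(-121254 + (-36 + (-304/119 + 77/9))²) = (-459845 + √(10671075219/362284))/(-121254 + (-36 + 6427/1071)²) = (-459845 + √966489953660049/181142)/(-121254 + (-32129/1071)²) = (-459845 + √966489953660049/181142)/(-121254 + 1032272641/1147041) = (-459845 + √966489953660049/181142)/(-138051036773/1147041) = (-459845 + √966489953660049/181142)*(-1147041/138051036773) = 527461068645/138051036773 - 1147041*√966489953660049/25006840903134766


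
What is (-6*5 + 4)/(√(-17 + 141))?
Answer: -13*√31/31 ≈ -2.3349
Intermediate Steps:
(-6*5 + 4)/(√(-17 + 141)) = (-30 + 4)/(√124) = -26*√31/62 = -13*√31/31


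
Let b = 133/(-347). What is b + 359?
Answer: 124440/347 ≈ 358.62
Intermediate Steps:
b = -133/347 (b = 133*(-1/347) = -133/347 ≈ -0.38329)
b + 359 = -133/347 + 359 = 124440/347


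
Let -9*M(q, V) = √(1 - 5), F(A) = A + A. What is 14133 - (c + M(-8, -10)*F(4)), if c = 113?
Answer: 14020 + 16*I/9 ≈ 14020.0 + 1.7778*I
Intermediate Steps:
F(A) = 2*A
M(q, V) = -2*I/9 (M(q, V) = -√(1 - 5)/9 = -2*I/9)
14133 - (c + M(-8, -10)*F(4)) = 14133 - (113 + (-2*I/9)*(2*4)) = 14133 - (113 - 2*I/9*8) = 14133 - (113 - 16*I/9) = 14133 + (-113 + 16*I/9) = 14020 + 16*I/9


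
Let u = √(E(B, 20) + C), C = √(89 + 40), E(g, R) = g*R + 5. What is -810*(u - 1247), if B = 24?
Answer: 1010070 - 810*√(485 + √129) ≈ 9.9202e+5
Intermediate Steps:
E(g, R) = 5 + R*g (E(g, R) = R*g + 5 = 5 + R*g)
C = √129 ≈ 11.358
u = √(485 + √129) (u = √((5 + 20*24) + √129) = √((5 + 480) + √129) = √(485 + √129) ≈ 22.279)
-810*(u - 1247) = -810*(√(485 + √129) - 1247) = -810*(-1247 + √(485 + √129)) = 1010070 - 810*√(485 + √129)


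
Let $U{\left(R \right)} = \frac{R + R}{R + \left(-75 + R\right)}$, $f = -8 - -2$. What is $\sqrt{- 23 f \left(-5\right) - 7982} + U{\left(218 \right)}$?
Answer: $\frac{436}{361} + 4 i \sqrt{542} \approx 1.2078 + 93.124 i$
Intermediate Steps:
$f = -6$ ($f = -8 + 2 = -6$)
$U{\left(R \right)} = \frac{2 R}{-75 + 2 R}$
$\sqrt{- 23 f \left(-5\right) - 7982} + U{\left(218 \right)} = \sqrt{\left(-23\right) \left(-6\right) \left(-5\right) - 7982} + 2 \cdot 218 \frac{1}{-75 + 2 \cdot 218} = \sqrt{138 \left(-5\right) - 7982} + 2 \cdot 218 \frac{1}{-75 + 436} = \sqrt{-690 - 7982} + 2 \cdot 218 \cdot \frac{1}{361} = \sqrt{-8672} + 2 \cdot 218 \cdot \frac{1}{361} = 4 i \sqrt{542} + \frac{436}{361} = \frac{436}{361} + 4 i \sqrt{542}$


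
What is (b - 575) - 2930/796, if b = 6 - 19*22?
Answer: -394291/398 ≈ -990.68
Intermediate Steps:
b = -412 (b = 6 - 418 = -412)
(b - 575) - 2930/796 = (-412 - 575) - 2930/796 = -987 - 2930*1/796 = -987 - 1465/398 = -394291/398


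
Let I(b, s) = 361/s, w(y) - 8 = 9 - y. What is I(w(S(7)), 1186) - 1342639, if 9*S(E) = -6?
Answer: -1592369493/1186 ≈ -1.3426e+6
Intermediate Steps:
S(E) = -⅔ (S(E) = (⅑)*(-6) = -⅔)
w(y) = 17 - y (w(y) = 8 + (9 - y) = 17 - y)
I(w(S(7)), 1186) - 1342639 = 361/1186 - 1342639 = -1592369493/1186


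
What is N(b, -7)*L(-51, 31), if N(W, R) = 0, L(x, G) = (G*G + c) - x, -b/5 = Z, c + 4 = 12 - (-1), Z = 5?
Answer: 0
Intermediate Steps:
c = 9 (c = -4 + (12 - (-1)) = -4 + (12 - 1*(-1)) = -4 + (12 + 1) = -4 + 13 = 9)
b = -25 (b = -5*5 = -25)
L(x, G) = 9 + G² - x (L(x, G) = (G*G + 9) - x = (G² + 9) - x = (9 + G²) - x = 9 + G² - x)
N(b, -7)*L(-51, 31) = 0*(9 + 31² - 1*(-51)) = 0*(9 + 961 + 51) = 0*1021 = 0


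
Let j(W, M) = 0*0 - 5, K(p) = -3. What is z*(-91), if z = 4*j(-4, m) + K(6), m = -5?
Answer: 2093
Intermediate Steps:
j(W, M) = -5 (j(W, M) = 0 - 5 = -5)
z = -23 (z = 4*(-5) - 3 = -20 - 3 = -23)
z*(-91) = -23*(-91) = 2093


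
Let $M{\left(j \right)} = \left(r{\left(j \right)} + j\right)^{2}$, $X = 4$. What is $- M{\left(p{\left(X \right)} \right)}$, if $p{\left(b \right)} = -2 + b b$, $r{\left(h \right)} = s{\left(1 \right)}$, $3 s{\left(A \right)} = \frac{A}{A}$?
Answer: $- \frac{1849}{9} \approx -205.44$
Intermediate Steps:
$s{\left(A \right)} = \frac{1}{3}$ ($s{\left(A \right)} = \frac{A \frac{1}{A}}{3} = \frac{1}{3} \cdot 1 = \frac{1}{3}$)
$r{\left(h \right)} = \frac{1}{3}$
$p{\left(b \right)} = -2 + b^{2}$
$M{\left(j \right)} = \left(\frac{1}{3} + j\right)^{2}$
$- M{\left(p{\left(X \right)} \right)} = - \frac{\left(1 + 3 \left(-2 + 4^{2}\right)\right)^{2}}{9} = - \frac{\left(1 + 3 \left(-2 + 16\right)\right)^{2}}{9} = - \frac{\left(1 + 3 \cdot 14\right)^{2}}{9} = - \frac{\left(1 + 42\right)^{2}}{9} = - \frac{43^{2}}{9} = - \frac{1849}{9}$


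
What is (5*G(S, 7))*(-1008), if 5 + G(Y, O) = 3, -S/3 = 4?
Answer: 10080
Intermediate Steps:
S = -12 (S = -3*4 = -12)
G(Y, O) = -2 (G(Y, O) = -5 + 3 = -2)
(5*G(S, 7))*(-1008) = (5*(-2))*(-1008) = -10*(-1008) = 10080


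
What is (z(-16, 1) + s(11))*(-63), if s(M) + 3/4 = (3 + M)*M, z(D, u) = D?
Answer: -34587/4 ≈ -8646.8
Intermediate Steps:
s(M) = -3/4 + M*(3 + M) (s(M) = -3/4 + (3 + M)*M = -3/4 + M*(3 + M))
(z(-16, 1) + s(11))*(-63) = (-16 + (-3/4 + 11**2 + 3*11))*(-63) = (-16 + (-3/4 + 121 + 33))*(-63) = (-16 + 613/4)*(-63) = (549/4)*(-63) = -34587/4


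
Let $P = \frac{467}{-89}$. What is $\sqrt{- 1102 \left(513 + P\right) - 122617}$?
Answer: $\frac{i \sqrt{5403394077}}{89} \approx 825.93 i$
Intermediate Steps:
$P = - \frac{467}{89}$ ($P = 467 \left(- \frac{1}{89}\right) = - \frac{467}{89} \approx -5.2472$)
$\sqrt{- 1102 \left(513 + P\right) - 122617} = \sqrt{- 1102 \left(513 - \frac{467}{89}\right) - 122617} = \sqrt{\left(-1102\right) \frac{45190}{89} - 122617} = \sqrt{- \frac{49799380}{89} - 122617} = \sqrt{- \frac{60712293}{89}} = \frac{i \sqrt{5403394077}}{89}$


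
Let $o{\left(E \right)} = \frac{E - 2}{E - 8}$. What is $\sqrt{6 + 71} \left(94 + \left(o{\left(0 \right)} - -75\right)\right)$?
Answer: $\frac{677 \sqrt{77}}{4} \approx 1485.2$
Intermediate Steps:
$o{\left(E \right)} = \frac{-2 + E}{-8 + E}$
$\sqrt{6 + 71} \left(94 + \left(o{\left(0 \right)} - -75\right)\right) = \sqrt{6 + 71} \left(94 + \left(\frac{-2 + 0}{-8 + 0} - -75\right)\right) = \sqrt{77} \left(94 + \left(\frac{1}{-8} \left(-2\right) + 75\right)\right) = \sqrt{77} \left(94 + \left(\left(- \frac{1}{8}\right) \left(-2\right) + 75\right)\right) = \sqrt{77} \left(94 + \left(\frac{1}{4} + 75\right)\right) = \sqrt{77} \left(94 + \frac{301}{4}\right) = \sqrt{77} \cdot \frac{677}{4} = \frac{677 \sqrt{77}}{4}$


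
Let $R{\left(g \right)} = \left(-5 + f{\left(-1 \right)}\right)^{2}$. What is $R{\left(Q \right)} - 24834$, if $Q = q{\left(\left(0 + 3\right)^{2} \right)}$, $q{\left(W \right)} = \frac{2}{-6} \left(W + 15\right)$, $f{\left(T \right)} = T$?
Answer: $-24798$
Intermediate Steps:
$q{\left(W \right)} = -5 - \frac{W}{3}$ ($q{\left(W \right)} = 2 \left(- \frac{1}{6}\right) \left(15 + W\right) = - \frac{15 + W}{3} = -5 - \frac{W}{3}$)
$Q = -8$ ($Q = -5 - \frac{\left(0 + 3\right)^{2}}{3} = -5 - \frac{3^{2}}{3} = -5 - 3 = -8$)
$R{\left(g \right)} = 36$ ($R{\left(g \right)} = \left(-5 - 1\right)^{2} = \left(-6\right)^{2} = 36$)
$R{\left(Q \right)} - 24834 = 36 - 24834 = -24798$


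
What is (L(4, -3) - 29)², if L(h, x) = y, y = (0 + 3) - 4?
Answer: 900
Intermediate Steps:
y = -1 (y = 3 - 4 = -1)
L(h, x) = -1
(L(4, -3) - 29)² = (-1 - 29)² = (-30)² = 900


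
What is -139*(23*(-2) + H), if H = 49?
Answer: -417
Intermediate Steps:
-139*(23*(-2) + H) = -139*(23*(-2) + 49) = -139*(-46 + 49) = -139*3 = -417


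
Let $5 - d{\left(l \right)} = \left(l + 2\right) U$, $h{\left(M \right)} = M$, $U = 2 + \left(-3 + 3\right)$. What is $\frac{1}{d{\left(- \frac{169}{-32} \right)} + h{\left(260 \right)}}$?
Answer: $\frac{16}{4007} \approx 0.003993$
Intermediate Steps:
$U = 2$ ($U = 2 + 0 = 2$)
$d{\left(l \right)} = 1 - 2 l$ ($d{\left(l \right)} = 5 - \left(l + 2\right) 2 = 5 - \left(2 + l\right) 2 = 5 - \left(4 + 2 l\right) = 1 - 2 l$)
$\frac{1}{d{\left(- \frac{169}{-32} \right)} + h{\left(260 \right)}} = \frac{1}{\left(1 - 2 \left(- \frac{169}{-32}\right)\right) + 260} = \frac{1}{\left(1 - 2 \left(\left(-169\right) \left(- \frac{1}{32}\right)\right)\right) + 260} = \frac{1}{\left(1 - \frac{169}{16}\right) + 260} = \frac{1}{- \frac{153}{16} + 260} = \frac{1}{\frac{4007}{16}} = \frac{16}{4007}$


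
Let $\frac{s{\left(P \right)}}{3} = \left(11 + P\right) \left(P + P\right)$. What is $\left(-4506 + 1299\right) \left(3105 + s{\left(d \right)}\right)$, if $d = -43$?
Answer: $-36434727$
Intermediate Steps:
$s{\left(P \right)} = 6 P \left(11 + P\right)$ ($s{\left(P \right)} = 3 \left(11 + P\right) \left(P + P\right) = 3 \left(11 + P\right) 2 P = 3 \cdot 2 P \left(11 + P\right) = 6 P \left(11 + P\right)$)
$\left(-4506 + 1299\right) \left(3105 + s{\left(d \right)}\right) = \left(-4506 + 1299\right) \left(3105 + 6 \left(-43\right) \left(11 - 43\right)\right) = - 3207 \left(3105 + 6 \left(-43\right) \left(-32\right)\right) = - 3207 \left(3105 + 8256\right) = \left(-3207\right) 11361 = -36434727$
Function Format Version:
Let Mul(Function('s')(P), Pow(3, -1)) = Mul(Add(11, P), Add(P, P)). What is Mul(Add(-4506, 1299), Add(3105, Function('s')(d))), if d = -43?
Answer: -36434727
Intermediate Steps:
Function('s')(P) = Mul(6, P, Add(11, P)) (Function('s')(P) = Mul(3, Mul(Add(11, P), Add(P, P))) = Mul(3, Mul(Add(11, P), Mul(2, P))) = Mul(3, Mul(2, P, Add(11, P))) = Mul(6, P, Add(11, P)))
Mul(Add(-4506, 1299), Add(3105, Function('s')(d))) = Mul(Add(-4506, 1299), Add(3105, Mul(6, -43, Add(11, -43)))) = Mul(-3207, Add(3105, Mul(6, -43, -32))) = Mul(-3207, Add(3105, 8256)) = Mul(-3207, 11361) = -36434727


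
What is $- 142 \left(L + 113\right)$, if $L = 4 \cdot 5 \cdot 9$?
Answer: $-41606$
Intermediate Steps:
$L = 180$ ($L = 20 \cdot 9 = 180$)
$- 142 \left(L + 113\right) = - 142 \left(180 + 113\right) = \left(-142\right) 293 = -41606$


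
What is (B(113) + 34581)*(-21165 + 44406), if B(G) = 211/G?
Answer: 90822667224/113 ≈ 8.0374e+8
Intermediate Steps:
(B(113) + 34581)*(-21165 + 44406) = (211/113 + 34581)*(-21165 + 44406) = (211*(1/113) + 34581)*23241 = (211/113 + 34581)*23241 = (3907864/113)*23241 = 90822667224/113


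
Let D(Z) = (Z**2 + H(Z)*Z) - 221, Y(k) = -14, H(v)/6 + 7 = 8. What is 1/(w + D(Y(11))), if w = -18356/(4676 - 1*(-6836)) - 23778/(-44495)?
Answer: -128056610/14093924961 ≈ -0.0090859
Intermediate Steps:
H(v) = 6 (H(v) = -42 + 6*8 = -42 + 48 = 6)
D(Z) = -221 + Z**2 + 6*Z (D(Z) = (Z**2 + 6*Z) - 221 = -221 + Z**2 + 6*Z)
w = -135754471/128056610 (w = -18356/(4676 + 6836) - 23778*(-1/44495) = -18356/11512 + 23778/44495 = -18356*1/11512 + 23778/44495 = -4589/2878 + 23778/44495 = -135754471/128056610 ≈ -1.0601)
1/(w + D(Y(11))) = 1/(-135754471/128056610 + (-221 + (-14)**2 + 6*(-14))) = 1/(-135754471/128056610 + (-221 + 196 - 84)) = 1/(-135754471/128056610 - 109) = 1/(-14093924961/128056610) = -128056610/14093924961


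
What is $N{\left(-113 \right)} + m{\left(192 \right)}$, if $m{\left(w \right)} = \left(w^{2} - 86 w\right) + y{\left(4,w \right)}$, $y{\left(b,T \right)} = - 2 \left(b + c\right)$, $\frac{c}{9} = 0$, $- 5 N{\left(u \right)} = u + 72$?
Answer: $\frac{101761}{5} \approx 20352.0$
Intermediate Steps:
$N{\left(u \right)} = - \frac{72}{5} - \frac{u}{5}$ ($N{\left(u \right)} = - \frac{u + 72}{5} = - \frac{72 + u}{5} = - \frac{72}{5} - \frac{u}{5}$)
$c = 0$ ($c = 9 \cdot 0 = 0$)
$y{\left(b,T \right)} = - 2 b$ ($y{\left(b,T \right)} = - 2 \left(b + 0\right) = - 2 b$)
$m{\left(w \right)} = -8 + w^{2} - 86 w$ ($m{\left(w \right)} = \left(w^{2} - 86 w\right) - 8 = -8 + w^{2} - 86 w$)
$N{\left(-113 \right)} + m{\left(192 \right)} = \left(- \frac{72}{5} - - \frac{113}{5}\right) - \left(16520 - 36864\right) = \left(- \frac{72}{5} + \frac{113}{5}\right) - -20344 = \frac{41}{5} + 20344 = \frac{101761}{5}$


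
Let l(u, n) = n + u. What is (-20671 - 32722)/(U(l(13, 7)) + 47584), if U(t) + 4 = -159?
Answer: -53393/47421 ≈ -1.1259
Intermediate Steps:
U(t) = -163 (U(t) = -4 - 159 = -163)
(-20671 - 32722)/(U(l(13, 7)) + 47584) = (-20671 - 32722)/(-163 + 47584) = -53393/47421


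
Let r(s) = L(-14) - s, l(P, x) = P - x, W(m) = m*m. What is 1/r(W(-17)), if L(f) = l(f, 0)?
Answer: -1/303 ≈ -0.0033003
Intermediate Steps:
W(m) = m²
L(f) = f (L(f) = f - 1*0 = f + 0 = f)
r(s) = -14 - s
1/r(W(-17)) = 1/(-14 - 1*(-17)²) = 1/(-14 - 1*289) = 1/(-14 - 289) = 1/(-303) = -1/303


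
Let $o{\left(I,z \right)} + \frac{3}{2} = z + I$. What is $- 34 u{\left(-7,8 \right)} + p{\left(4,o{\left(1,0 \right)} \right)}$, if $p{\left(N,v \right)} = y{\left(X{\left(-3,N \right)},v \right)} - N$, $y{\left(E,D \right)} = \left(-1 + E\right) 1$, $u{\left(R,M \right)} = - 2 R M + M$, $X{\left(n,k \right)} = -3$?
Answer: $-4088$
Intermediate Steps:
$u{\left(R,M \right)} = M - 2 M R$ ($u{\left(R,M \right)} = - 2 M R + M = M - 2 M R$)
$o{\left(I,z \right)} = - \frac{3}{2} + I + z$ ($o{\left(I,z \right)} = - \frac{3}{2} + \left(z + I\right) = - \frac{3}{2} + \left(I + z\right) = - \frac{3}{2} + I + z$)
$y{\left(E,D \right)} = -1 + E$
$p{\left(N,v \right)} = -4 - N$ ($p{\left(N,v \right)} = \left(-1 - 3\right) - N = -4 - N$)
$- 34 u{\left(-7,8 \right)} + p{\left(4,o{\left(1,0 \right)} \right)} = - 34 \cdot 8 \left(1 - -14\right) - 8 = - 34 \cdot 8 \left(1 + 14\right) - 8 = - 34 \cdot 8 \cdot 15 - 8 = \left(-34\right) 120 - 8 = -4080 - 8 = -4088$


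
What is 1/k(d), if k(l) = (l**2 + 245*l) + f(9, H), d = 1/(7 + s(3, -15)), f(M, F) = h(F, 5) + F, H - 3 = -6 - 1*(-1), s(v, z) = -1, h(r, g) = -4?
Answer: 36/1255 ≈ 0.028685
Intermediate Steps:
H = -2 (H = 3 + (-6 - 1*(-1)) = 3 + (-6 + 1) = 3 - 5 = -2)
f(M, F) = -4 + F
d = 1/6 (d = 1/(7 - 1) = 1/6 ≈ 0.16667)
k(l) = -6 + l**2 + 245*l (k(l) = (l**2 + 245*l) + (-4 - 2) = (l**2 + 245*l) - 6 = -6 + l**2 + 245*l)
1/k(d) = 1/(-6 + (1/6)**2 + 245*(1/6)) = 1/(-6 + 1/36 + 245/6) = 1/(1255/36) = 36/1255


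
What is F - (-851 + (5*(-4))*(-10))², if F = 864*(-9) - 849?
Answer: -432426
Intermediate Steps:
F = -8625 (F = -7776 - 849 = -8625)
F - (-851 + (5*(-4))*(-10))² = -8625 - (-851 + (5*(-4))*(-10))² = -8625 - (-851 - 20*(-10))² = -8625 - (-851 + 200)² = -8625 - 1*(-651)² = -8625 - 1*423801 = -8625 - 423801 = -432426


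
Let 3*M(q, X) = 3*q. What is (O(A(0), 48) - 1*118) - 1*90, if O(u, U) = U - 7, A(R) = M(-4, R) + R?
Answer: -167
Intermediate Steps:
M(q, X) = q (M(q, X) = (3*q)/3 = q)
A(R) = -4 + R
O(u, U) = -7 + U
(O(A(0), 48) - 1*118) - 1*90 = ((-7 + 48) - 1*118) - 1*90 = (41 - 118) - 90 = -77 - 90 = -167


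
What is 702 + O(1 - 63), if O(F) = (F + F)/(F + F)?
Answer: 703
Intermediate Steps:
O(F) = 1 (O(F) = (2*F)/((2*F)) = (2*F)*(1/(2*F)) = 1)
702 + O(1 - 63) = 702 + 1 = 703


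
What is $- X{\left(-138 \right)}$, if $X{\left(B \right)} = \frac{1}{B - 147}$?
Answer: $\frac{1}{285} \approx 0.0035088$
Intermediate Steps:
$X{\left(B \right)} = \frac{1}{-147 + B}$
$- X{\left(-138 \right)} = - \frac{1}{-147 - 138} = - \frac{1}{-285} = \left(-1\right) \left(- \frac{1}{285}\right) = \frac{1}{285}$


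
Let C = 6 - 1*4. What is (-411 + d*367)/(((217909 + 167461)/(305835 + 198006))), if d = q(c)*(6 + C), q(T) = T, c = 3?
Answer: 4230752877/385370 ≈ 10978.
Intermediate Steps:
C = 2 (C = 6 - 4 = 2)
d = 24 (d = 3*(6 + 2) = 3*8 = 24)
(-411 + d*367)/(((217909 + 167461)/(305835 + 198006))) = (-411 + 24*367)/(((217909 + 167461)/(305835 + 198006))) = (-411 + 8808)/((385370/503841)) = 8397/((385370*(1/503841))) = 8397/(385370/503841) = 8397*(503841/385370) = 4230752877/385370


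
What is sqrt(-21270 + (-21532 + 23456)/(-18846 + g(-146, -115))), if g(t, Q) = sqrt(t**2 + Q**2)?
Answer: sqrt(-400856344 + 21270*sqrt(34541))/sqrt(18846 - sqrt(34541)) ≈ 145.84*I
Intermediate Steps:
g(t, Q) = sqrt(Q**2 + t**2)
sqrt(-21270 + (-21532 + 23456)/(-18846 + g(-146, -115))) = sqrt(-21270 + (-21532 + 23456)/(-18846 + sqrt((-115)**2 + (-146)**2))) = sqrt(-21270 + 1924/(-18846 + sqrt(13225 + 21316))) = sqrt(-21270 + 1924/(-18846 + sqrt(34541)))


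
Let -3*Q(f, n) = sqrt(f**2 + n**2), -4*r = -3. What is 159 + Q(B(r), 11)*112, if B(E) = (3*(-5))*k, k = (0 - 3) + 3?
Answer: -755/3 ≈ -251.67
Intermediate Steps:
r = 3/4 (r = -1/4*(-3) = 3/4 ≈ 0.75000)
k = 0 (k = -3 + 3 = 0)
B(E) = 0 (B(E) = (3*(-5))*0 = -15*0 = 0)
Q(f, n) = -sqrt(f**2 + n**2)/3
159 + Q(B(r), 11)*112 = 159 - sqrt(0**2 + 11**2)/3*112 = 159 - sqrt(0 + 121)/3*112 = 159 - sqrt(121)/3*112 = 159 - 1/3*11*112 = 159 - 11/3*112 = 159 - 1232/3 = -755/3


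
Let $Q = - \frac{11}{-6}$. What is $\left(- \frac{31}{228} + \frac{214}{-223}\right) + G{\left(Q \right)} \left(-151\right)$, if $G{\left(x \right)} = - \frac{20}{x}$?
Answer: $\frac{920680525}{559284} \approx 1646.2$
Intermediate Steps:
$Q = \frac{11}{6}$ ($Q = \left(-11\right) \left(- \frac{1}{6}\right) = \frac{11}{6} \approx 1.8333$)
$\left(- \frac{31}{228} + \frac{214}{-223}\right) + G{\left(Q \right)} \left(-151\right) = \left(- \frac{31}{228} + \frac{214}{-223}\right) + - \frac{20}{\frac{11}{6}} \left(-151\right) = \left(\left(-31\right) \frac{1}{228} + 214 \left(- \frac{1}{223}\right)\right) + \left(-20\right) \frac{6}{11} \left(-151\right) = \left(- \frac{31}{228} - \frac{214}{223}\right) - - \frac{18120}{11} = - \frac{55705}{50844} + \frac{18120}{11} = \frac{920680525}{559284}$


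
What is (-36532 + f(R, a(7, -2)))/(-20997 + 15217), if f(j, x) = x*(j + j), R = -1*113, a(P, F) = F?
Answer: 1804/289 ≈ 6.2422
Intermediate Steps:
R = -113
f(j, x) = 2*j*x (f(j, x) = x*(2*j) = 2*j*x)
(-36532 + f(R, a(7, -2)))/(-20997 + 15217) = (-36532 + 2*(-113)*(-2))/(-20997 + 15217) = (-36532 + 452)/(-5780) = -36080*(-1/5780) = 1804/289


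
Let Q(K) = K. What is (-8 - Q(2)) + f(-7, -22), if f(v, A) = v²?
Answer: 39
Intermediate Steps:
(-8 - Q(2)) + f(-7, -22) = (-8 - 1*2) + (-7)² = (-8 - 2) + 49 = -10 + 49 = 39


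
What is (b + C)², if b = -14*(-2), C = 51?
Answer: 6241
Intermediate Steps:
b = 28
(b + C)² = (28 + 51)² = 79² = 6241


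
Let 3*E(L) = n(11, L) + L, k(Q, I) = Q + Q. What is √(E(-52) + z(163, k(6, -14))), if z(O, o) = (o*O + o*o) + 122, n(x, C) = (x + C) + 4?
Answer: √19731/3 ≈ 46.822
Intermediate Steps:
k(Q, I) = 2*Q
n(x, C) = 4 + C + x (n(x, C) = (C + x) + 4 = 4 + C + x)
z(O, o) = 122 + o² + O*o (z(O, o) = (O*o + o²) + 122 = (o² + O*o) + 122 = 122 + o² + O*o)
E(L) = 5 + 2*L/3 (E(L) = ((4 + L + 11) + L)/3 = ((15 + L) + L)/3 = (15 + 2*L)/3 = 5 + 2*L/3)
√(E(-52) + z(163, k(6, -14))) = √((5 + (⅔)*(-52)) + (122 + (2*6)² + 163*(2*6))) = √((5 - 104/3) + (122 + 12² + 163*12)) = √(-89/3 + (122 + 144 + 1956)) = √(-89/3 + 2222) = √(6577/3) = √19731/3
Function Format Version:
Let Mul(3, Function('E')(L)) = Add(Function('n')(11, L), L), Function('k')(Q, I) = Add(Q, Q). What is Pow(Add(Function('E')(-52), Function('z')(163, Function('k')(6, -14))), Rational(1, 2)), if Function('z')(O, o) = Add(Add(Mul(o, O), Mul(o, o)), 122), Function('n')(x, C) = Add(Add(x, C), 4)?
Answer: Mul(Rational(1, 3), Pow(19731, Rational(1, 2))) ≈ 46.822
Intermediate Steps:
Function('k')(Q, I) = Mul(2, Q)
Function('n')(x, C) = Add(4, C, x) (Function('n')(x, C) = Add(Add(C, x), 4) = Add(4, C, x))
Function('z')(O, o) = Add(122, Pow(o, 2), Mul(O, o)) (Function('z')(O, o) = Add(Add(Mul(O, o), Pow(o, 2)), 122) = Add(Add(Pow(o, 2), Mul(O, o)), 122) = Add(122, Pow(o, 2), Mul(O, o)))
Function('E')(L) = Add(5, Mul(Rational(2, 3), L)) (Function('E')(L) = Mul(Rational(1, 3), Add(Add(4, L, 11), L)) = Mul(Rational(1, 3), Add(Add(15, L), L)) = Mul(Rational(1, 3), Add(15, Mul(2, L))) = Add(5, Mul(Rational(2, 3), L)))
Pow(Add(Function('E')(-52), Function('z')(163, Function('k')(6, -14))), Rational(1, 2)) = Pow(Add(Add(5, Mul(Rational(2, 3), -52)), Add(122, Pow(Mul(2, 6), 2), Mul(163, Mul(2, 6)))), Rational(1, 2)) = Pow(Add(Add(5, Rational(-104, 3)), Add(122, Pow(12, 2), Mul(163, 12))), Rational(1, 2)) = Pow(Add(Rational(-89, 3), Add(122, 144, 1956)), Rational(1, 2)) = Pow(Add(Rational(-89, 3), 2222), Rational(1, 2)) = Pow(Rational(6577, 3), Rational(1, 2)) = Mul(Rational(1, 3), Pow(19731, Rational(1, 2)))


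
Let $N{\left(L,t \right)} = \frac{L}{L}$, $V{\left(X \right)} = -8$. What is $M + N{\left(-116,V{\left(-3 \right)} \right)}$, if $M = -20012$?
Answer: $-20011$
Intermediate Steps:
$N{\left(L,t \right)} = 1$
$M + N{\left(-116,V{\left(-3 \right)} \right)} = -20012 + 1 = -20011$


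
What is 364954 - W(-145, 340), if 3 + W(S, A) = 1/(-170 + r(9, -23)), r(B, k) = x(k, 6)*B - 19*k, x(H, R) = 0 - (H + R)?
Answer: 153281939/420 ≈ 3.6496e+5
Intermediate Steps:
x(H, R) = -H - R (x(H, R) = 0 + (-H - R) = -H - R)
r(B, k) = -19*k + B*(-6 - k) (r(B, k) = (-k - 1*6)*B - 19*k = (-k - 6)*B - 19*k = (-6 - k)*B - 19*k = B*(-6 - k) - 19*k = -19*k + B*(-6 - k))
W(S, A) = -1259/420 (W(S, A) = -3 + 1/(-170 + (-19*(-23) - 1*9*(6 - 23))) = -3 + 1/(-170 + (437 - 1*9*(-17))) = -3 + 1/(-170 + (437 + 153)) = -3 + 1/(-170 + 590) = -3 + 1/420 = -1259/420)
364954 - W(-145, 340) = 364954 - 1*(-1259/420) = 364954 + 1259/420 = 153281939/420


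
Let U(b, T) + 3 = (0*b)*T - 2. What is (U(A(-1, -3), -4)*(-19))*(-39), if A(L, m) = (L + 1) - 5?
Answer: -3705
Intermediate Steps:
A(L, m) = -4 + L (A(L, m) = (1 + L) - 5 = -4 + L)
U(b, T) = -5 (U(b, T) = -3 + ((0*b)*T - 2) = -3 + (0*T - 2) = -3 + (0 - 2) = -3 - 2 = -5)
(U(A(-1, -3), -4)*(-19))*(-39) = -5*(-19)*(-39) = 95*(-39) = -3705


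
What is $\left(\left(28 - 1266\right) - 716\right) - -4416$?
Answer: $2462$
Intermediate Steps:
$\left(\left(28 - 1266\right) - 716\right) - -4416 = \left(-1238 - 716\right) + 4416 = -1954 + 4416 = 2462$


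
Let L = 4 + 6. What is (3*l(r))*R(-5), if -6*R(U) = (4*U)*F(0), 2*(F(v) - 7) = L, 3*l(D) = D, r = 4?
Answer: 160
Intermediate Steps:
l(D) = D/3
L = 10
F(v) = 12 (F(v) = 7 + (½)*10 = 7 + 5 = 12)
R(U) = -8*U (R(U) = -4*U*12/6 = -8*U)
(3*l(r))*R(-5) = (3*((⅓)*4))*(-8*(-5)) = (3*(4/3))*40 = 4*40 = 160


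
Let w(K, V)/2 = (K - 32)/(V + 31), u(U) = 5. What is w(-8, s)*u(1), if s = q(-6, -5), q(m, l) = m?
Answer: -16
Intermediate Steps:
s = -6
w(K, V) = 2*(-32 + K)/(31 + V) (w(K, V) = 2*((K - 32)/(V + 31)) = 2*((-32 + K)/(31 + V)) = 2*(-32 + K)/(31 + V))
w(-8, s)*u(1) = (2*(-32 - 8)/(31 - 6))*5 = (2*(-40)/25)*5 = (2*(1/25)*(-40))*5 = -16/5*5 = -16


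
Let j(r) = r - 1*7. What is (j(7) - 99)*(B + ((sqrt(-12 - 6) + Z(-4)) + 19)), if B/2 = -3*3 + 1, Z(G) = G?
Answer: 99 - 297*I*sqrt(2) ≈ 99.0 - 420.02*I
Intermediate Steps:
B = -16 (B = 2*(-3*3 + 1) = 2*(-9 + 1) = 2*(-8) = -16)
j(r) = -7 + r (j(r) = r - 7 = -7 + r)
(j(7) - 99)*(B + ((sqrt(-12 - 6) + Z(-4)) + 19)) = ((-7 + 7) - 99)*(-16 + ((sqrt(-12 - 6) - 4) + 19)) = (0 - 99)*(-16 + ((sqrt(-18) - 4) + 19)) = -99*(-16 + ((3*I*sqrt(2) - 4) + 19)) = -99*(-16 + ((-4 + 3*I*sqrt(2)) + 19)) = -99*(-16 + (15 + 3*I*sqrt(2))) = -99*(-1 + 3*I*sqrt(2)) = 99 - 297*I*sqrt(2)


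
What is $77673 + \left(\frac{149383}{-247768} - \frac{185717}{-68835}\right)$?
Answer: $\frac{1324757312729291}{17055110280} \approx 77675.0$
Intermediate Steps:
$77673 + \left(\frac{149383}{-247768} - \frac{185717}{-68835}\right) = 77673 + \left(149383 \left(- \frac{1}{247768}\right) - - \frac{185717}{68835}\right) = 77673 + \left(- \frac{149383}{247768} + \frac{185717}{68835}\right) = 77673 + \frac{35731950851}{17055110280} = \frac{1324757312729291}{17055110280}$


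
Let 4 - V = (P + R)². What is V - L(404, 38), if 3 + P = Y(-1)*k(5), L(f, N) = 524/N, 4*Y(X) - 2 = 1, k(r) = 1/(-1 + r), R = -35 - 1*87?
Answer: -75819787/4864 ≈ -15588.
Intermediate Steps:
R = -122 (R = -35 - 87 = -122)
Y(X) = ¾ (Y(X) = ½ + (¼)*1 = ½ + ¼ = ¾)
P = -45/16 (P = -3 + 3/(4*(-1 + 5)) = -3 + (¾)/4 = -3 + (¾)*(¼) = -3 + 3/16 = -45/16 ≈ -2.8125)
V = -3986985/256 (V = 4 - (-45/16 - 122)² = 4 - (-1997/16)² = 4 - 1*3988009/256 = 4 - 3988009/256 = -3986985/256 ≈ -15574.)
V - L(404, 38) = -3986985/256 - 524/38 = -3986985/256 - 1*262/19 = -3986985/256 - 262/19 = -75819787/4864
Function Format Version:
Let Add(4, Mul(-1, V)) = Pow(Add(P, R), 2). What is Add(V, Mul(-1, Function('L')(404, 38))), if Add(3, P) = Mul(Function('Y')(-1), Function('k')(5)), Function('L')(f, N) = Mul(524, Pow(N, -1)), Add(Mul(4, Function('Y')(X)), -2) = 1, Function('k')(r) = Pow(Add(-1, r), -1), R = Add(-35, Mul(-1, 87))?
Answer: Rational(-75819787, 4864) ≈ -15588.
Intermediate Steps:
R = -122 (R = Add(-35, -87) = -122)
Function('Y')(X) = Rational(3, 4) (Function('Y')(X) = Add(Rational(1, 2), Mul(Rational(1, 4), 1)) = Add(Rational(1, 2), Rational(1, 4)) = Rational(3, 4))
P = Rational(-45, 16) (P = Add(-3, Mul(Rational(3, 4), Pow(Add(-1, 5), -1))) = Add(-3, Mul(Rational(3, 4), Pow(4, -1))) = Add(-3, Mul(Rational(3, 4), Rational(1, 4))) = Add(-3, Rational(3, 16)) = Rational(-45, 16) ≈ -2.8125)
V = Rational(-3986985, 256) (V = Add(4, Mul(-1, Pow(Add(Rational(-45, 16), -122), 2))) = Add(4, Mul(-1, Pow(Rational(-1997, 16), 2))) = Add(4, Mul(-1, Rational(3988009, 256))) = Add(4, Rational(-3988009, 256)) = Rational(-3986985, 256) ≈ -15574.)
Add(V, Mul(-1, Function('L')(404, 38))) = Add(Rational(-3986985, 256), Mul(-1, Mul(524, Pow(38, -1)))) = Add(Rational(-3986985, 256), Mul(-1, Mul(524, Rational(1, 38)))) = Add(Rational(-3986985, 256), Mul(-1, Rational(262, 19))) = Add(Rational(-3986985, 256), Rational(-262, 19)) = Rational(-75819787, 4864)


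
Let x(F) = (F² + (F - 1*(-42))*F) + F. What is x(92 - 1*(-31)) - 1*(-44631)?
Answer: 80178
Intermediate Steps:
x(F) = F + F² + F*(42 + F) (x(F) = (F² + (F + 42)*F) + F = (F² + (42 + F)*F) + F = (F² + F*(42 + F)) + F = F + F² + F*(42 + F))
x(92 - 1*(-31)) - 1*(-44631) = (92 - 1*(-31))*(43 + 2*(92 - 1*(-31))) - 1*(-44631) = (92 + 31)*(43 + 2*(92 + 31)) + 44631 = 123*(43 + 2*123) + 44631 = 123*(43 + 246) + 44631 = 123*289 + 44631 = 35547 + 44631 = 80178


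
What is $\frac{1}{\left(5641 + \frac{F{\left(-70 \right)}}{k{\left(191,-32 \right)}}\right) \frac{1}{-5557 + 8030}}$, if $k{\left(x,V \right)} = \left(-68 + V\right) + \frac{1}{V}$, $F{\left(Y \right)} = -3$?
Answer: $\frac{2638691}{6018979} \approx 0.4384$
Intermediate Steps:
$k{\left(x,V \right)} = -68 + V + \frac{1}{V}$
$\frac{1}{\left(5641 + \frac{F{\left(-70 \right)}}{k{\left(191,-32 \right)}}\right) \frac{1}{-5557 + 8030}} = \frac{1}{\left(5641 - \frac{3}{-68 - 32 + \frac{1}{-32}}\right) \frac{1}{-5557 + 8030}} = \frac{1}{\left(5641 - \frac{3}{-68 - 32 - \frac{1}{32}}\right) \frac{1}{2473}} = \frac{1}{\left(5641 - \frac{3}{- \frac{3201}{32}}\right) \frac{1}{2473}} = \frac{1}{\left(5641 - - \frac{32}{1067}\right) \frac{1}{2473}} = \frac{1}{\left(5641 + \frac{32}{1067}\right) \frac{1}{2473}} = \frac{1}{\frac{6018979}{1067} \cdot \frac{1}{2473}} = \frac{1}{\frac{6018979}{2638691}} = \frac{2638691}{6018979}$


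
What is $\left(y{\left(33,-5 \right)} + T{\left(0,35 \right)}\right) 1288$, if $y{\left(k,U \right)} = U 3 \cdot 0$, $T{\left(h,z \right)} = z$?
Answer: $45080$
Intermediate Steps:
$y{\left(k,U \right)} = 0$ ($y{\left(k,U \right)} = 3 U 0 = 0$)
$\left(y{\left(33,-5 \right)} + T{\left(0,35 \right)}\right) 1288 = \left(0 + 35\right) 1288 = 35 \cdot 1288 = 45080$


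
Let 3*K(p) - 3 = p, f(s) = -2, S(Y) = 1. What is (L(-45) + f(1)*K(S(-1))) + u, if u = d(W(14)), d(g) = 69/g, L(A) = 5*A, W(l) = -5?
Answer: -3622/15 ≈ -241.47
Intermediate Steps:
K(p) = 1 + p/3
u = -69/5 (u = 69/(-5) = 69*(-⅕) = -69/5 ≈ -13.800)
(L(-45) + f(1)*K(S(-1))) + u = (5*(-45) - 2*(1 + (⅓)*1)) - 69/5 = (-225 - 2*(1 + ⅓)) - 69/5 = (-225 - 2*4/3) - 69/5 = (-225 - 8/3) - 69/5 = -683/3 - 69/5 = -3622/15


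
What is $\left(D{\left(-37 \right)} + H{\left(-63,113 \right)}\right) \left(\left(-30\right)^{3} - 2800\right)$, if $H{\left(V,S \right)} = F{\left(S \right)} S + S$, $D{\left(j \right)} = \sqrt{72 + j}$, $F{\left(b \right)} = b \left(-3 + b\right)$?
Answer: $-41860149400 - 29800 \sqrt{35} \approx -4.186 \cdot 10^{10}$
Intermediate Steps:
$H{\left(V,S \right)} = S + S^{2} \left(-3 + S\right)$ ($H{\left(V,S \right)} = S \left(-3 + S\right) S + S = S^{2} \left(-3 + S\right) + S = S + S^{2} \left(-3 + S\right)$)
$\left(D{\left(-37 \right)} + H{\left(-63,113 \right)}\right) \left(\left(-30\right)^{3} - 2800\right) = \left(\sqrt{72 - 37} + 113 \left(1 + 113 \left(-3 + 113\right)\right)\right) \left(\left(-30\right)^{3} - 2800\right) = \left(\sqrt{35} + 113 \left(1 + 113 \cdot 110\right)\right) \left(-27000 - 2800\right) = \left(\sqrt{35} + 113 \left(1 + 12430\right)\right) \left(-29800\right) = \left(\sqrt{35} + 113 \cdot 12431\right) \left(-29800\right) = \left(\sqrt{35} + 1404703\right) \left(-29800\right) = \left(1404703 + \sqrt{35}\right) \left(-29800\right) = -41860149400 - 29800 \sqrt{35}$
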